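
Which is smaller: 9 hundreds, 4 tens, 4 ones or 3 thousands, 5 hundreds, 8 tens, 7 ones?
Convert 9 hundreds, 4 tens, 4 ones (place-value notation) → 9×100 + 4×10 + 4 = 944 (decimal)
Convert 3 thousands, 5 hundreds, 8 tens, 7 ones (place-value notation) → 3×1000 + 5×100 + 8×10 + 7 = 3587 (decimal)
Compare 944 vs 3587: smaller = 944
944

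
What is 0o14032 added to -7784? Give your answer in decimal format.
Convert 0o14032 (octal) → 1×4096 + 4×512 + 3×8 + 2 = 6170 (decimal)
Compute 6170 + -7784 = -1614
-1614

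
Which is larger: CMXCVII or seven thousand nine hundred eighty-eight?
Convert CMXCVII (Roman numeral) → 900 + 90 + 5 + 1 + 1 = 997 (decimal)
Convert seven thousand nine hundred eighty-eight (English words) → 7×1000 + 9×100 + 88 = 7988 (decimal)
Compare 997 vs 7988: larger = 7988
7988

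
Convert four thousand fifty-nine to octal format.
Convert four thousand fifty-nine (English words) → 4×1000 + 59 = 4059 (decimal)
Convert 4059 (decimal) → 4059 = 7×512 + 7×64 + 3×8 + 3 → 0o7733 (octal)
0o7733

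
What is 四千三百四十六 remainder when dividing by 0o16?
Convert 四千三百四十六 (Chinese numeral) → 4×1000 + 3×100 + 4×10 + 6 = 4346 (decimal)
Convert 0o16 (octal) → 1×8 + 6 = 14 (decimal)
Compute 4346 mod 14 = 6
6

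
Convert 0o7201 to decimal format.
Convert 0o7201 (octal) → 7×512 + 2×64 + 1 = 3713 (decimal)
3713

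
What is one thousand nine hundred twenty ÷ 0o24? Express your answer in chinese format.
Convert one thousand nine hundred twenty (English words) → 1×1000 + 9×100 + 20 = 1920 (decimal)
Convert 0o24 (octal) → 2×8 + 4 = 20 (decimal)
Compute 1920 ÷ 20 = 96
Convert 96 (decimal) → 96 = 9×10 + 6 → 九十六 (Chinese numeral)
九十六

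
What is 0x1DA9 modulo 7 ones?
Convert 0x1DA9 (hexadecimal) → 1×4096 + 13×256 + 10×16 + 9 = 7593 (decimal)
Convert 7 ones (place-value notation) → 7 (decimal)
Compute 7593 mod 7 = 5
5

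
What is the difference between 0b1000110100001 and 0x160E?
Convert 0b1000110100001 (binary) → 4096 + 256 + 128 + 32 + 1 = 4513 (decimal)
Convert 0x160E (hexadecimal) → 1×4096 + 6×256 + 14 = 5646 (decimal)
Difference: |4513 - 5646| = 1133
1133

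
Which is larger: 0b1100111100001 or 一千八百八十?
Convert 0b1100111100001 (binary) → 4096 + 2048 + 256 + 128 + 64 + 32 + 1 = 6625 (decimal)
Convert 一千八百八十 (Chinese numeral) → 1×1000 + 8×100 + 8×10 = 1880 (decimal)
Compare 6625 vs 1880: larger = 6625
6625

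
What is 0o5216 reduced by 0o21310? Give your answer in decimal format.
Convert 0o5216 (octal) → 5×512 + 2×64 + 1×8 + 6 = 2702 (decimal)
Convert 0o21310 (octal) → 2×4096 + 1×512 + 3×64 + 1×8 = 8904 (decimal)
Compute 2702 - 8904 = -6202
-6202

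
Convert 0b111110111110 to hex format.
Convert 0b111110111110 (binary) → 2048 + 1024 + 512 + 256 + 128 + 32 + 16 + 8 + 4 + 2 = 4030 (decimal)
Convert 4030 (decimal) → 4030 = 15×256 + 11×16 + 14 → 0xFBE (hexadecimal)
0xFBE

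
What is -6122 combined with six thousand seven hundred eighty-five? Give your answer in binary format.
Convert six thousand seven hundred eighty-five (English words) → 6×1000 + 7×100 + 85 = 6785 (decimal)
Compute -6122 + 6785 = 663
Convert 663 (decimal) → 663 = 512 + 128 + 16 + 4 + 2 + 1 → 0b1010010111 (binary)
0b1010010111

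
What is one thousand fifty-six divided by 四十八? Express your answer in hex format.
Convert one thousand fifty-six (English words) → 1×1000 + 56 = 1056 (decimal)
Convert 四十八 (Chinese numeral) → 4×10 + 8 = 48 (decimal)
Compute 1056 ÷ 48 = 22
Convert 22 (decimal) → 22 = 1×16 + 6 → 0x16 (hexadecimal)
0x16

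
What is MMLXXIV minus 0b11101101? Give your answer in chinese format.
Convert MMLXXIV (Roman numeral) → 1000 + 1000 + 50 + 10 + 10 + 4 = 2074 (decimal)
Convert 0b11101101 (binary) → 128 + 64 + 32 + 8 + 4 + 1 = 237 (decimal)
Compute 2074 - 237 = 1837
Convert 1837 (decimal) → 1837 = 1×1000 + 8×100 + 3×10 + 7 → 一千八百三十七 (Chinese numeral)
一千八百三十七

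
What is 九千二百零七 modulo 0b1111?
Convert 九千二百零七 (Chinese numeral) → 9×1000 + 2×100 + 7 = 9207 (decimal)
Convert 0b1111 (binary) → 8 + 4 + 2 + 1 = 15 (decimal)
Compute 9207 mod 15 = 12
12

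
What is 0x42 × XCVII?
Convert 0x42 (hexadecimal) → 4×16 + 2 = 66 (decimal)
Convert XCVII (Roman numeral) → 90 + 5 + 1 + 1 = 97 (decimal)
Compute 66 × 97 = 6402
6402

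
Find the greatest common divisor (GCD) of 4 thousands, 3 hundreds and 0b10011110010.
Convert 4 thousands, 3 hundreds (place-value notation) → 4×1000 + 3×100 = 4300 (decimal)
Convert 0b10011110010 (binary) → 1024 + 128 + 64 + 32 + 16 + 2 = 1266 (decimal)
Compute gcd(4300, 1266) = 2
2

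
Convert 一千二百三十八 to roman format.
Convert 一千二百三十八 (Chinese numeral) → 1×1000 + 2×100 + 3×10 + 8 = 1238 (decimal)
Convert 1238 (decimal) → 1238 = 1000 + 100 + 100 + 10 + 10 + 10 + 5 + 1 + 1 + 1 → MCCXXXVIII (Roman numeral)
MCCXXXVIII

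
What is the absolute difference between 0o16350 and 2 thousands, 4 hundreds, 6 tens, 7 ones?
Convert 0o16350 (octal) → 1×4096 + 6×512 + 3×64 + 5×8 = 7400 (decimal)
Convert 2 thousands, 4 hundreds, 6 tens, 7 ones (place-value notation) → 2×1000 + 4×100 + 6×10 + 7 = 2467 (decimal)
Compute |7400 - 2467| = 4933
4933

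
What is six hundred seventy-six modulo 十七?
Convert six hundred seventy-six (English words) → 6×100 + 76 = 676 (decimal)
Convert 十七 (Chinese numeral) → 1×10 + 7 = 17 (decimal)
Compute 676 mod 17 = 13
13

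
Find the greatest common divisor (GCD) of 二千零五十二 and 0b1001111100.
Convert 二千零五十二 (Chinese numeral) → 2×1000 + 5×10 + 2 = 2052 (decimal)
Convert 0b1001111100 (binary) → 512 + 64 + 32 + 16 + 8 + 4 = 636 (decimal)
Compute gcd(2052, 636) = 12
12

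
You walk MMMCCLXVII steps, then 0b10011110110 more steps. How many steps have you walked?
Convert MMMCCLXVII (Roman numeral) → 1000 + 1000 + 1000 + 100 + 100 + 50 + 10 + 5 + 1 + 1 = 3267 (decimal)
Convert 0b10011110110 (binary) → 1024 + 128 + 64 + 32 + 16 + 4 + 2 = 1270 (decimal)
Compute 3267 + 1270 = 4537
4537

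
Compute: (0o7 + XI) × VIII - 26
Convert 0o7 (octal) → 7 (decimal)
Convert XI (Roman numeral) → 10 + 1 = 11 (decimal)
Convert VIII (Roman numeral) → 5 + 1 + 1 + 1 = 8 (decimal)
Expression in decimal: (7 + 11) × 8 - 26
Parentheses first: 7 + 11 = 18
Multiply: 18 × 8 = 144
Subtract: 144 - 26 = 118
118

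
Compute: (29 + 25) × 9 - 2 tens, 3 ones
Convert 2 tens, 3 ones (place-value notation) → 2×10 + 3 = 23 (decimal)
Expression in decimal: (29 + 25) × 9 - 23
Parentheses first: 29 + 25 = 54
Multiply: 54 × 9 = 486
Subtract: 486 - 23 = 463
463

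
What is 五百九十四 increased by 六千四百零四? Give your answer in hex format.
Convert 五百九十四 (Chinese numeral) → 5×100 + 9×10 + 4 = 594 (decimal)
Convert 六千四百零四 (Chinese numeral) → 6×1000 + 4×100 + 4 = 6404 (decimal)
Compute 594 + 6404 = 6998
Convert 6998 (decimal) → 6998 = 1×4096 + 11×256 + 5×16 + 6 → 0x1B56 (hexadecimal)
0x1B56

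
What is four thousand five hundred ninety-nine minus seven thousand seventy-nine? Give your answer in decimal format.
Convert four thousand five hundred ninety-nine (English words) → 4×1000 + 5×100 + 99 = 4599 (decimal)
Convert seven thousand seventy-nine (English words) → 7×1000 + 79 = 7079 (decimal)
Compute 4599 - 7079 = -2480
-2480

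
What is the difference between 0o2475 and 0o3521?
Convert 0o2475 (octal) → 2×512 + 4×64 + 7×8 + 5 = 1341 (decimal)
Convert 0o3521 (octal) → 3×512 + 5×64 + 2×8 + 1 = 1873 (decimal)
Difference: |1341 - 1873| = 532
532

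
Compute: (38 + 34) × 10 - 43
Parentheses first: 38 + 34 = 72
Multiply: 72 × 10 = 720
Subtract: 720 - 43 = 677
677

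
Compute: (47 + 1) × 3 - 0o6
Convert 0o6 (octal) → 6 (decimal)
Expression in decimal: (47 + 1) × 3 - 6
Parentheses first: 47 + 1 = 48
Multiply: 48 × 3 = 144
Subtract: 144 - 6 = 138
138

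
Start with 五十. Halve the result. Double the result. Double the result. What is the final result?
Convert 五十 (Chinese numeral) → 5×10 = 50 (decimal)
Start: 50
50 ÷ 2 = 25
25 × 2 = 50
50 × 2 = 100
100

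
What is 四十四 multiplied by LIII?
Convert 四十四 (Chinese numeral) → 4×10 + 4 = 44 (decimal)
Convert LIII (Roman numeral) → 50 + 1 + 1 + 1 = 53 (decimal)
Compute 44 × 53 = 2332
2332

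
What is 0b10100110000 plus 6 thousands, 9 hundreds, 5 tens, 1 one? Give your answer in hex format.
Convert 0b10100110000 (binary) → 1024 + 256 + 32 + 16 = 1328 (decimal)
Convert 6 thousands, 9 hundreds, 5 tens, 1 one (place-value notation) → 6×1000 + 9×100 + 5×10 + 1 = 6951 (decimal)
Compute 1328 + 6951 = 8279
Convert 8279 (decimal) → 8279 = 2×4096 + 5×16 + 7 → 0x2057 (hexadecimal)
0x2057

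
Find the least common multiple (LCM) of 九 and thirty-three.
Convert 九 (Chinese numeral) → 9 (decimal)
Convert thirty-three (English words) → 33 (decimal)
Compute lcm(9, 33) = 99
99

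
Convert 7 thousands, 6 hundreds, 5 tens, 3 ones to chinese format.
Convert 7 thousands, 6 hundreds, 5 tens, 3 ones (place-value notation) → 7×1000 + 6×100 + 5×10 + 3 = 7653 (decimal)
Convert 7653 (decimal) → 7653 = 7×1000 + 6×100 + 5×10 + 3 → 七千六百五十三 (Chinese numeral)
七千六百五十三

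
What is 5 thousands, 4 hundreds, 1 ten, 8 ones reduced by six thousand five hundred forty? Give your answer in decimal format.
Convert 5 thousands, 4 hundreds, 1 ten, 8 ones (place-value notation) → 5×1000 + 4×100 + 1×10 + 8 = 5418 (decimal)
Convert six thousand five hundred forty (English words) → 6×1000 + 5×100 + 40 = 6540 (decimal)
Compute 5418 - 6540 = -1122
-1122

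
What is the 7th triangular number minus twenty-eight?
The 7th triangular number = 7×8/2 = 28
Convert twenty-eight (English words) → 28 (decimal)
Compute 28 - 28 = 0
0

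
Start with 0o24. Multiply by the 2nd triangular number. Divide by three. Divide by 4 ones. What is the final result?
Convert 0o24 (octal) → 2×8 + 4 = 20 (decimal)
Start: 20
Convert the 2nd triangular number (triangular index) → 2×3/2 = 3 (decimal)
20 × 3 = 60
Convert three (English words) → 3 (decimal)
60 ÷ 3 = 20
Convert 4 ones (place-value notation) → 4 (decimal)
20 ÷ 4 = 5
5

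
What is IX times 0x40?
Convert IX (Roman numeral) → 9 (decimal)
Convert 0x40 (hexadecimal) → 4×16 = 64 (decimal)
Compute 9 × 64 = 576
576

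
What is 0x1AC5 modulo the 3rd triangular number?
Convert 0x1AC5 (hexadecimal) → 1×4096 + 10×256 + 12×16 + 5 = 6853 (decimal)
Convert the 3rd triangular number (triangular index) → 3×4/2 = 6 (decimal)
Compute 6853 mod 6 = 1
1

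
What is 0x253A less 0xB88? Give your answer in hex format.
Convert 0x253A (hexadecimal) → 2×4096 + 5×256 + 3×16 + 10 = 9530 (decimal)
Convert 0xB88 (hexadecimal) → 11×256 + 8×16 + 8 = 2952 (decimal)
Compute 9530 - 2952 = 6578
Convert 6578 (decimal) → 6578 = 1×4096 + 9×256 + 11×16 + 2 → 0x19B2 (hexadecimal)
0x19B2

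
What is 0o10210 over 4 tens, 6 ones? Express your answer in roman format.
Convert 0o10210 (octal) → 1×4096 + 2×64 + 1×8 = 4232 (decimal)
Convert 4 tens, 6 ones (place-value notation) → 4×10 + 6 = 46 (decimal)
Compute 4232 ÷ 46 = 92
Convert 92 (decimal) → 92 = 90 + 1 + 1 → XCII (Roman numeral)
XCII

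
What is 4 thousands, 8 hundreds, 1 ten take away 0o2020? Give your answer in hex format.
Convert 4 thousands, 8 hundreds, 1 ten (place-value notation) → 4×1000 + 8×100 + 1×10 = 4810 (decimal)
Convert 0o2020 (octal) → 2×512 + 2×8 = 1040 (decimal)
Compute 4810 - 1040 = 3770
Convert 3770 (decimal) → 3770 = 14×256 + 11×16 + 10 → 0xEBA (hexadecimal)
0xEBA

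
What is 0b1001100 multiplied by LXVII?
Convert 0b1001100 (binary) → 64 + 8 + 4 = 76 (decimal)
Convert LXVII (Roman numeral) → 50 + 10 + 5 + 1 + 1 = 67 (decimal)
Compute 76 × 67 = 5092
5092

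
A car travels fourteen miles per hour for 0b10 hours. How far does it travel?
Convert fourteen (English words) → 14 (decimal)
Convert 0b10 (binary) → 2 (decimal)
Compute 14 × 2 = 28
28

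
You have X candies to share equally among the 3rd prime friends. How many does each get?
Convert X (Roman numeral) → 10 (decimal)
Convert the 3rd prime (prime index) → 5 (decimal)
Compute 10 ÷ 5 = 2
2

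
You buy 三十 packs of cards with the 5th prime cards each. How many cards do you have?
Convert the 5th prime (prime index) → 11 (decimal)
Convert 三十 (Chinese numeral) → 3×10 = 30 (decimal)
Compute 11 × 30 = 330
330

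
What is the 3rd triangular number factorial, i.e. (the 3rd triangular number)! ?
Convert the 3rd triangular number (triangular index) → 3×4/2 = 6 (decimal)
Compute 6! = 720
720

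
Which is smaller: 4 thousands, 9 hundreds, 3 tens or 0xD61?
Convert 4 thousands, 9 hundreds, 3 tens (place-value notation) → 4×1000 + 9×100 + 3×10 = 4930 (decimal)
Convert 0xD61 (hexadecimal) → 13×256 + 6×16 + 1 = 3425 (decimal)
Compare 4930 vs 3425: smaller = 3425
3425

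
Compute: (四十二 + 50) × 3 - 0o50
Convert 四十二 (Chinese numeral) → 4×10 + 2 = 42 (decimal)
Convert 0o50 (octal) → 5×8 = 40 (decimal)
Expression in decimal: (42 + 50) × 3 - 40
Parentheses first: 42 + 50 = 92
Multiply: 92 × 3 = 276
Subtract: 276 - 40 = 236
236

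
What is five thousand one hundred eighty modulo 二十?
Convert five thousand one hundred eighty (English words) → 5×1000 + 1×100 + 80 = 5180 (decimal)
Convert 二十 (Chinese numeral) → 2×10 = 20 (decimal)
Compute 5180 mod 20 = 0
0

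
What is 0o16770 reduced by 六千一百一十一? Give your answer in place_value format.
Convert 0o16770 (octal) → 1×4096 + 6×512 + 7×64 + 7×8 = 7672 (decimal)
Convert 六千一百一十一 (Chinese numeral) → 6×1000 + 1×100 + 1×10 + 1 = 6111 (decimal)
Compute 7672 - 6111 = 1561
Convert 1561 (decimal) → 1561 = 1×1000 + 5×100 + 6×10 + 1 → 1 thousand, 5 hundreds, 6 tens, 1 one (place-value notation)
1 thousand, 5 hundreds, 6 tens, 1 one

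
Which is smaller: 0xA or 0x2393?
Convert 0xA (hexadecimal) → 10 (decimal)
Convert 0x2393 (hexadecimal) → 2×4096 + 3×256 + 9×16 + 3 = 9107 (decimal)
Compare 10 vs 9107: smaller = 10
10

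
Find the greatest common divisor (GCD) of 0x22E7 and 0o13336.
Convert 0x22E7 (hexadecimal) → 2×4096 + 2×256 + 14×16 + 7 = 8935 (decimal)
Convert 0o13336 (octal) → 1×4096 + 3×512 + 3×64 + 3×8 + 6 = 5854 (decimal)
Compute gcd(8935, 5854) = 1
1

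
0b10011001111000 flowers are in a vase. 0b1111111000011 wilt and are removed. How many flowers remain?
Convert 0b10011001111000 (binary) → 8192 + 1024 + 512 + 64 + 32 + 16 + 8 = 9848 (decimal)
Convert 0b1111111000011 (binary) → 4096 + 2048 + 1024 + 512 + 256 + 128 + 64 + 2 + 1 = 8131 (decimal)
Compute 9848 - 8131 = 1717
1717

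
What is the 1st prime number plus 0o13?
The 1st prime number = 2
Convert 0o13 (octal) → 1×8 + 3 = 11 (decimal)
Compute 2 + 11 = 13
13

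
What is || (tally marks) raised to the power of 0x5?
Convert || (tally marks) → 2 (decimal)
Convert 0x5 (hexadecimal) → 5 (decimal)
Compute 2 ^ 5 = 32
32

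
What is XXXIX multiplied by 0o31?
Convert XXXIX (Roman numeral) → 10 + 10 + 10 + 9 = 39 (decimal)
Convert 0o31 (octal) → 3×8 + 1 = 25 (decimal)
Compute 39 × 25 = 975
975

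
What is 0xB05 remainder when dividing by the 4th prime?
Convert 0xB05 (hexadecimal) → 11×256 + 5 = 2821 (decimal)
Convert the 4th prime (prime index) → 7 (decimal)
Compute 2821 mod 7 = 0
0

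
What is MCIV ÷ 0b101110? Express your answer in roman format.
Convert MCIV (Roman numeral) → 1000 + 100 + 4 = 1104 (decimal)
Convert 0b101110 (binary) → 32 + 8 + 4 + 2 = 46 (decimal)
Compute 1104 ÷ 46 = 24
Convert 24 (decimal) → 24 = 10 + 10 + 4 → XXIV (Roman numeral)
XXIV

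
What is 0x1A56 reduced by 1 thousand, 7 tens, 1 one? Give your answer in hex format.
Convert 0x1A56 (hexadecimal) → 1×4096 + 10×256 + 5×16 + 6 = 6742 (decimal)
Convert 1 thousand, 7 tens, 1 one (place-value notation) → 1×1000 + 7×10 + 1 = 1071 (decimal)
Compute 6742 - 1071 = 5671
Convert 5671 (decimal) → 5671 = 1×4096 + 6×256 + 2×16 + 7 → 0x1627 (hexadecimal)
0x1627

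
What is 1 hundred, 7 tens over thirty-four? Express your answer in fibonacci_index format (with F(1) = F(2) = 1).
Convert 1 hundred, 7 tens (place-value notation) → 1×100 + 7×10 = 170 (decimal)
Convert thirty-four (English words) → 34 (decimal)
Compute 170 ÷ 34 = 5
Convert 5 (decimal) → 1, 1, 2, 3, 5 → the 5th Fibonacci number (Fibonacci index)
the 5th Fibonacci number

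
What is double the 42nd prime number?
The 42nd prime number = 181
Compute 181 × 2 = 362
362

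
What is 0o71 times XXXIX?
Convert 0o71 (octal) → 7×8 + 1 = 57 (decimal)
Convert XXXIX (Roman numeral) → 10 + 10 + 10 + 9 = 39 (decimal)
Compute 57 × 39 = 2223
2223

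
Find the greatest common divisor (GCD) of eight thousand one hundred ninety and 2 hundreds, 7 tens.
Convert eight thousand one hundred ninety (English words) → 8×1000 + 1×100 + 90 = 8190 (decimal)
Convert 2 hundreds, 7 tens (place-value notation) → 2×100 + 7×10 = 270 (decimal)
Compute gcd(8190, 270) = 90
90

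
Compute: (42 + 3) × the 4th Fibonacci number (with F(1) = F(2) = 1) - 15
Convert the 4th Fibonacci number (with F(1) = F(2) = 1) (Fibonacci index) → 1, 1, 2, 3 → 3 (decimal)
Expression in decimal: (42 + 3) × 3 - 15
Parentheses first: 42 + 3 = 45
Multiply: 45 × 3 = 135
Subtract: 135 - 15 = 120
120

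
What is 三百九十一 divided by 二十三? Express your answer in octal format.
Convert 三百九十一 (Chinese numeral) → 3×100 + 9×10 + 1 = 391 (decimal)
Convert 二十三 (Chinese numeral) → 2×10 + 3 = 23 (decimal)
Compute 391 ÷ 23 = 17
Convert 17 (decimal) → 17 = 2×8 + 1 → 0o21 (octal)
0o21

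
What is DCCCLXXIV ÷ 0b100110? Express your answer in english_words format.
Convert DCCCLXXIV (Roman numeral) → 500 + 100 + 100 + 100 + 50 + 10 + 10 + 4 = 874 (decimal)
Convert 0b100110 (binary) → 32 + 4 + 2 = 38 (decimal)
Compute 874 ÷ 38 = 23
Convert 23 (decimal) → twenty-three (English words)
twenty-three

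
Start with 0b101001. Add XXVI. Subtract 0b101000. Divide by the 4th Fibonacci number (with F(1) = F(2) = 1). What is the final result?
Convert 0b101001 (binary) → 32 + 8 + 1 = 41 (decimal)
Start: 41
Convert XXVI (Roman numeral) → 10 + 10 + 5 + 1 = 26 (decimal)
41 + 26 = 67
Convert 0b101000 (binary) → 32 + 8 = 40 (decimal)
67 - 40 = 27
Convert the 4th Fibonacci number (with F(1) = F(2) = 1) (Fibonacci index) → 1, 1, 2, 3 → 3 (decimal)
27 ÷ 3 = 9
9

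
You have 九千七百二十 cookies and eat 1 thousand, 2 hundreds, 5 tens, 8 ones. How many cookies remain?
Convert 九千七百二十 (Chinese numeral) → 9×1000 + 7×100 + 2×10 = 9720 (decimal)
Convert 1 thousand, 2 hundreds, 5 tens, 8 ones (place-value notation) → 1×1000 + 2×100 + 5×10 + 8 = 1258 (decimal)
Compute 9720 - 1258 = 8462
8462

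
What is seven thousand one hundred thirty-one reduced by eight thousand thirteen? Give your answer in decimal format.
Convert seven thousand one hundred thirty-one (English words) → 7×1000 + 1×100 + 31 = 7131 (decimal)
Convert eight thousand thirteen (English words) → 8×1000 + 13 = 8013 (decimal)
Compute 7131 - 8013 = -882
-882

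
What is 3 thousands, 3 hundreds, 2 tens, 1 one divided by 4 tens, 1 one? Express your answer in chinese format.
Convert 3 thousands, 3 hundreds, 2 tens, 1 one (place-value notation) → 3×1000 + 3×100 + 2×10 + 1 = 3321 (decimal)
Convert 4 tens, 1 one (place-value notation) → 4×10 + 1 = 41 (decimal)
Compute 3321 ÷ 41 = 81
Convert 81 (decimal) → 81 = 8×10 + 1 → 八十一 (Chinese numeral)
八十一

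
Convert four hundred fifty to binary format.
Convert four hundred fifty (English words) → 4×100 + 50 = 450 (decimal)
Convert 450 (decimal) → 450 = 256 + 128 + 64 + 2 → 0b111000010 (binary)
0b111000010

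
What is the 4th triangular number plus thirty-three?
The 4th triangular number = 4×5/2 = 10
Convert thirty-three (English words) → 33 (decimal)
Compute 10 + 33 = 43
43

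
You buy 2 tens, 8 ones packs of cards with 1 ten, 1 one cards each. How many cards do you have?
Convert 1 ten, 1 one (place-value notation) → 1×10 + 1 = 11 (decimal)
Convert 2 tens, 8 ones (place-value notation) → 2×10 + 8 = 28 (decimal)
Compute 11 × 28 = 308
308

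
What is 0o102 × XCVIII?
Convert 0o102 (octal) → 1×64 + 2 = 66 (decimal)
Convert XCVIII (Roman numeral) → 90 + 5 + 1 + 1 + 1 = 98 (decimal)
Compute 66 × 98 = 6468
6468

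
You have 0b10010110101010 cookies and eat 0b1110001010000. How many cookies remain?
Convert 0b10010110101010 (binary) → 8192 + 1024 + 256 + 128 + 32 + 8 + 2 = 9642 (decimal)
Convert 0b1110001010000 (binary) → 4096 + 2048 + 1024 + 64 + 16 = 7248 (decimal)
Compute 9642 - 7248 = 2394
2394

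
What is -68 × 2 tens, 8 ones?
Convert 2 tens, 8 ones (place-value notation) → 2×10 + 8 = 28 (decimal)
Compute -68 × 28 = -1904
-1904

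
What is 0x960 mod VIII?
Convert 0x960 (hexadecimal) → 9×256 + 6×16 = 2400 (decimal)
Convert VIII (Roman numeral) → 5 + 1 + 1 + 1 = 8 (decimal)
Compute 2400 mod 8 = 0
0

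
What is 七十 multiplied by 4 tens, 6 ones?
Convert 七十 (Chinese numeral) → 7×10 = 70 (decimal)
Convert 4 tens, 6 ones (place-value notation) → 4×10 + 6 = 46 (decimal)
Compute 70 × 46 = 3220
3220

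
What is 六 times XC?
Convert 六 (Chinese numeral) → 6 (decimal)
Convert XC (Roman numeral) → 90 (decimal)
Compute 6 × 90 = 540
540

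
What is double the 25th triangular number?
The 25th triangular number = 25×26/2 = 325
Compute 325 × 2 = 650
650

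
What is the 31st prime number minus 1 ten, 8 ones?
The 31st prime number = 127
Convert 1 ten, 8 ones (place-value notation) → 1×10 + 8 = 18 (decimal)
Compute 127 - 18 = 109
109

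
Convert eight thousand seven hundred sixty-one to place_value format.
Convert eight thousand seven hundred sixty-one (English words) → 8×1000 + 7×100 + 61 = 8761 (decimal)
Convert 8761 (decimal) → 8761 = 8×1000 + 7×100 + 6×10 + 1 → 8 thousands, 7 hundreds, 6 tens, 1 one (place-value notation)
8 thousands, 7 hundreds, 6 tens, 1 one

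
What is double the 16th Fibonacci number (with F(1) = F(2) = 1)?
The 16th Fibonacci number (with F(1) = F(2) = 1) = 987
Compute 987 × 2 = 1974
1974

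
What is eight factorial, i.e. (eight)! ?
Convert eight (English words) → 8 (decimal)
Compute 8! = 40320
40320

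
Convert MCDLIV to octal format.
Convert MCDLIV (Roman numeral) → 1000 + 400 + 50 + 4 = 1454 (decimal)
Convert 1454 (decimal) → 1454 = 2×512 + 6×64 + 5×8 + 6 → 0o2656 (octal)
0o2656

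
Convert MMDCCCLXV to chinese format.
Convert MMDCCCLXV (Roman numeral) → 1000 + 1000 + 500 + 100 + 100 + 100 + 50 + 10 + 5 = 2865 (decimal)
Convert 2865 (decimal) → 2865 = 2×1000 + 8×100 + 6×10 + 5 → 二千八百六十五 (Chinese numeral)
二千八百六十五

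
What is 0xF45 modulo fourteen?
Convert 0xF45 (hexadecimal) → 15×256 + 4×16 + 5 = 3909 (decimal)
Convert fourteen (English words) → 14 (decimal)
Compute 3909 mod 14 = 3
3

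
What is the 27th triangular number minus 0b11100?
The 27th triangular number = 27×28/2 = 378
Convert 0b11100 (binary) → 16 + 8 + 4 = 28 (decimal)
Compute 378 - 28 = 350
350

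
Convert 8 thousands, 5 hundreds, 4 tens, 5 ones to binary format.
Convert 8 thousands, 5 hundreds, 4 tens, 5 ones (place-value notation) → 8×1000 + 5×100 + 4×10 + 5 = 8545 (decimal)
Convert 8545 (decimal) → 8545 = 8192 + 256 + 64 + 32 + 1 → 0b10000101100001 (binary)
0b10000101100001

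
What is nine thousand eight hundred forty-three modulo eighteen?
Convert nine thousand eight hundred forty-three (English words) → 9×1000 + 8×100 + 43 = 9843 (decimal)
Convert eighteen (English words) → 18 (decimal)
Compute 9843 mod 18 = 15
15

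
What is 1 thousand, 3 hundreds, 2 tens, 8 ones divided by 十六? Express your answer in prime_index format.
Convert 1 thousand, 3 hundreds, 2 tens, 8 ones (place-value notation) → 1×1000 + 3×100 + 2×10 + 8 = 1328 (decimal)
Convert 十六 (Chinese numeral) → 1×10 + 6 = 16 (decimal)
Compute 1328 ÷ 16 = 83
Convert 83 (decimal) → the 23rd prime (prime index)
the 23rd prime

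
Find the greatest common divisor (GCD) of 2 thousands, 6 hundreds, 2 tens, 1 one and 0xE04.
Convert 2 thousands, 6 hundreds, 2 tens, 1 one (place-value notation) → 2×1000 + 6×100 + 2×10 + 1 = 2621 (decimal)
Convert 0xE04 (hexadecimal) → 14×256 + 4 = 3588 (decimal)
Compute gcd(2621, 3588) = 1
1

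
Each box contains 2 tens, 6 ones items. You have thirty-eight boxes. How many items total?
Convert 2 tens, 6 ones (place-value notation) → 2×10 + 6 = 26 (decimal)
Convert thirty-eight (English words) → 38 (decimal)
Compute 26 × 38 = 988
988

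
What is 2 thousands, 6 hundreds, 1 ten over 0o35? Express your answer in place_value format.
Convert 2 thousands, 6 hundreds, 1 ten (place-value notation) → 2×1000 + 6×100 + 1×10 = 2610 (decimal)
Convert 0o35 (octal) → 3×8 + 5 = 29 (decimal)
Compute 2610 ÷ 29 = 90
Convert 90 (decimal) → 90 = 9×10 → 9 tens (place-value notation)
9 tens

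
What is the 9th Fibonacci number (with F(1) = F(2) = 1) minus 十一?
The 9th Fibonacci number (with F(1) = F(2) = 1): 1, 1, 2, 3, 5, 8, 13, 21, 34 → 34
Convert 十一 (Chinese numeral) → 1×10 + 1 = 11 (decimal)
Compute 34 - 11 = 23
23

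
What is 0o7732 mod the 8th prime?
Convert 0o7732 (octal) → 7×512 + 7×64 + 3×8 + 2 = 4058 (decimal)
Convert the 8th prime (prime index) → 19 (decimal)
Compute 4058 mod 19 = 11
11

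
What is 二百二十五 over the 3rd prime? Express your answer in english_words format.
Convert 二百二十五 (Chinese numeral) → 2×100 + 2×10 + 5 = 225 (decimal)
Convert the 3rd prime (prime index) → 5 (decimal)
Compute 225 ÷ 5 = 45
Convert 45 (decimal) → forty-five (English words)
forty-five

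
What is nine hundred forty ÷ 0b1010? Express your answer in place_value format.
Convert nine hundred forty (English words) → 9×100 + 40 = 940 (decimal)
Convert 0b1010 (binary) → 8 + 2 = 10 (decimal)
Compute 940 ÷ 10 = 94
Convert 94 (decimal) → 94 = 9×10 + 4 → 9 tens, 4 ones (place-value notation)
9 tens, 4 ones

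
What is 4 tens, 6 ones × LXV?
Convert 4 tens, 6 ones (place-value notation) → 4×10 + 6 = 46 (decimal)
Convert LXV (Roman numeral) → 50 + 10 + 5 = 65 (decimal)
Compute 46 × 65 = 2990
2990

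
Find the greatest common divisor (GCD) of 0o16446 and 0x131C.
Convert 0o16446 (octal) → 1×4096 + 6×512 + 4×64 + 4×8 + 6 = 7462 (decimal)
Convert 0x131C (hexadecimal) → 1×4096 + 3×256 + 1×16 + 12 = 4892 (decimal)
Compute gcd(7462, 4892) = 2
2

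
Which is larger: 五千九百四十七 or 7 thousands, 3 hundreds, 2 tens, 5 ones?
Convert 五千九百四十七 (Chinese numeral) → 5×1000 + 9×100 + 4×10 + 7 = 5947 (decimal)
Convert 7 thousands, 3 hundreds, 2 tens, 5 ones (place-value notation) → 7×1000 + 3×100 + 2×10 + 5 = 7325 (decimal)
Compare 5947 vs 7325: larger = 7325
7325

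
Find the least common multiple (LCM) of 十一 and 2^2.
Convert 十一 (Chinese numeral) → 1×10 + 1 = 11 (decimal)
Convert 2^2 (power) → 4 (decimal)
Compute lcm(11, 4) = 44
44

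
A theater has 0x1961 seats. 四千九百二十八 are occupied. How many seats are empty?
Convert 0x1961 (hexadecimal) → 1×4096 + 9×256 + 6×16 + 1 = 6497 (decimal)
Convert 四千九百二十八 (Chinese numeral) → 4×1000 + 9×100 + 2×10 + 8 = 4928 (decimal)
Compute 6497 - 4928 = 1569
1569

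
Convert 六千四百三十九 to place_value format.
Convert 六千四百三十九 (Chinese numeral) → 6×1000 + 4×100 + 3×10 + 9 = 6439 (decimal)
Convert 6439 (decimal) → 6439 = 6×1000 + 4×100 + 3×10 + 9 → 6 thousands, 4 hundreds, 3 tens, 9 ones (place-value notation)
6 thousands, 4 hundreds, 3 tens, 9 ones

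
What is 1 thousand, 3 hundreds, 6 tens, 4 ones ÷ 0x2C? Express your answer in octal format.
Convert 1 thousand, 3 hundreds, 6 tens, 4 ones (place-value notation) → 1×1000 + 3×100 + 6×10 + 4 = 1364 (decimal)
Convert 0x2C (hexadecimal) → 2×16 + 12 = 44 (decimal)
Compute 1364 ÷ 44 = 31
Convert 31 (decimal) → 31 = 3×8 + 7 → 0o37 (octal)
0o37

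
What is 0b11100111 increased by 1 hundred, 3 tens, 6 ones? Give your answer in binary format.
Convert 0b11100111 (binary) → 128 + 64 + 32 + 4 + 2 + 1 = 231 (decimal)
Convert 1 hundred, 3 tens, 6 ones (place-value notation) → 1×100 + 3×10 + 6 = 136 (decimal)
Compute 231 + 136 = 367
Convert 367 (decimal) → 367 = 256 + 64 + 32 + 8 + 4 + 2 + 1 → 0b101101111 (binary)
0b101101111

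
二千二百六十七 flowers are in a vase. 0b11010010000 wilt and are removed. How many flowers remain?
Convert 二千二百六十七 (Chinese numeral) → 2×1000 + 2×100 + 6×10 + 7 = 2267 (decimal)
Convert 0b11010010000 (binary) → 1024 + 512 + 128 + 16 = 1680 (decimal)
Compute 2267 - 1680 = 587
587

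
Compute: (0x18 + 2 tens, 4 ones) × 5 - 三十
Convert 0x18 (hexadecimal) → 1×16 + 8 = 24 (decimal)
Convert 2 tens, 4 ones (place-value notation) → 2×10 + 4 = 24 (decimal)
Convert 三十 (Chinese numeral) → 3×10 = 30 (decimal)
Expression in decimal: (24 + 24) × 5 - 30
Parentheses first: 24 + 24 = 48
Multiply: 48 × 5 = 240
Subtract: 240 - 30 = 210
210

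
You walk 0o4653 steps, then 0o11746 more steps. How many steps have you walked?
Convert 0o4653 (octal) → 4×512 + 6×64 + 5×8 + 3 = 2475 (decimal)
Convert 0o11746 (octal) → 1×4096 + 1×512 + 7×64 + 4×8 + 6 = 5094 (decimal)
Compute 2475 + 5094 = 7569
7569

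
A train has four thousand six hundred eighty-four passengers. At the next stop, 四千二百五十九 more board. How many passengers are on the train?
Convert four thousand six hundred eighty-four (English words) → 4×1000 + 6×100 + 84 = 4684 (decimal)
Convert 四千二百五十九 (Chinese numeral) → 4×1000 + 2×100 + 5×10 + 9 = 4259 (decimal)
Compute 4684 + 4259 = 8943
8943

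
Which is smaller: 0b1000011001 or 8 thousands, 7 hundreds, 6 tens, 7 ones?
Convert 0b1000011001 (binary) → 512 + 16 + 8 + 1 = 537 (decimal)
Convert 8 thousands, 7 hundreds, 6 tens, 7 ones (place-value notation) → 8×1000 + 7×100 + 6×10 + 7 = 8767 (decimal)
Compare 537 vs 8767: smaller = 537
537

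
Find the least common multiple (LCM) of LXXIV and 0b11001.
Convert LXXIV (Roman numeral) → 50 + 10 + 10 + 4 = 74 (decimal)
Convert 0b11001 (binary) → 16 + 8 + 1 = 25 (decimal)
Compute lcm(74, 25) = 1850
1850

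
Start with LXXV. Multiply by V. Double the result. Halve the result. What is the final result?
Convert LXXV (Roman numeral) → 50 + 10 + 10 + 5 = 75 (decimal)
Start: 75
Convert V (Roman numeral) → 5 (decimal)
75 × 5 = 375
375 × 2 = 750
750 ÷ 2 = 375
375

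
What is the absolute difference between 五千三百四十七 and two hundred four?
Convert 五千三百四十七 (Chinese numeral) → 5×1000 + 3×100 + 4×10 + 7 = 5347 (decimal)
Convert two hundred four (English words) → 2×100 + 4 = 204 (decimal)
Compute |5347 - 204| = 5143
5143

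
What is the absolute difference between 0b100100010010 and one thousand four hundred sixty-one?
Convert 0b100100010010 (binary) → 2048 + 256 + 16 + 2 = 2322 (decimal)
Convert one thousand four hundred sixty-one (English words) → 1×1000 + 4×100 + 61 = 1461 (decimal)
Compute |2322 - 1461| = 861
861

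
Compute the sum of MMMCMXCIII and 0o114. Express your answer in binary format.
Convert MMMCMXCIII (Roman numeral) → 1000 + 1000 + 1000 + 900 + 90 + 1 + 1 + 1 = 3993 (decimal)
Convert 0o114 (octal) → 1×64 + 1×8 + 4 = 76 (decimal)
Compute 3993 + 76 = 4069
Convert 4069 (decimal) → 4069 = 2048 + 1024 + 512 + 256 + 128 + 64 + 32 + 4 + 1 → 0b111111100101 (binary)
0b111111100101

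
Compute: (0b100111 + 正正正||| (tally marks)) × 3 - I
Convert 0b100111 (binary) → 32 + 4 + 2 + 1 = 39 (decimal)
Convert 正正正||| (tally marks) → 5 + 5 + 5 + 3 = 18 (decimal)
Convert I (Roman numeral) → 1 (decimal)
Expression in decimal: (39 + 18) × 3 - 1
Parentheses first: 39 + 18 = 57
Multiply: 57 × 3 = 171
Subtract: 171 - 1 = 170
170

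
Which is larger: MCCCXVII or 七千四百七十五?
Convert MCCCXVII (Roman numeral) → 1000 + 100 + 100 + 100 + 10 + 5 + 1 + 1 = 1317 (decimal)
Convert 七千四百七十五 (Chinese numeral) → 7×1000 + 4×100 + 7×10 + 5 = 7475 (decimal)
Compare 1317 vs 7475: larger = 7475
7475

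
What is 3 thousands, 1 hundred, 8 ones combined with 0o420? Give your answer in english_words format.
Convert 3 thousands, 1 hundred, 8 ones (place-value notation) → 3×1000 + 1×100 + 8 = 3108 (decimal)
Convert 0o420 (octal) → 4×64 + 2×8 = 272 (decimal)
Compute 3108 + 272 = 3380
Convert 3380 (decimal) → 3380 = 3×1000 + 3×100 + 80 → three thousand three hundred eighty (English words)
three thousand three hundred eighty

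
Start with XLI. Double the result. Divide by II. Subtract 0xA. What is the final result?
Convert XLI (Roman numeral) → 40 + 1 = 41 (decimal)
Start: 41
41 × 2 = 82
Convert II (Roman numeral) → 1 + 1 = 2 (decimal)
82 ÷ 2 = 41
Convert 0xA (hexadecimal) → 10 (decimal)
41 - 10 = 31
31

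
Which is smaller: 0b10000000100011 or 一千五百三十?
Convert 0b10000000100011 (binary) → 8192 + 32 + 2 + 1 = 8227 (decimal)
Convert 一千五百三十 (Chinese numeral) → 1×1000 + 5×100 + 3×10 = 1530 (decimal)
Compare 8227 vs 1530: smaller = 1530
1530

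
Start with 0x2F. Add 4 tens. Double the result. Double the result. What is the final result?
Convert 0x2F (hexadecimal) → 2×16 + 15 = 47 (decimal)
Start: 47
Convert 4 tens (place-value notation) → 4×10 = 40 (decimal)
47 + 40 = 87
87 × 2 = 174
174 × 2 = 348
348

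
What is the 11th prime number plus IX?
The 11th prime number = 31
Convert IX (Roman numeral) → 9 (decimal)
Compute 31 + 9 = 40
40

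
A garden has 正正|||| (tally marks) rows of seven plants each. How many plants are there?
Convert seven (English words) → 7 (decimal)
Convert 正正|||| (tally marks) → 5 + 5 + 4 = 14 (decimal)
Compute 7 × 14 = 98
98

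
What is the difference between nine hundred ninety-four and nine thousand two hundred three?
Convert nine hundred ninety-four (English words) → 9×100 + 94 = 994 (decimal)
Convert nine thousand two hundred three (English words) → 9×1000 + 2×100 + 3 = 9203 (decimal)
Difference: |994 - 9203| = 8209
8209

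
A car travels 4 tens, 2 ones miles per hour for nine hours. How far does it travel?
Convert 4 tens, 2 ones (place-value notation) → 4×10 + 2 = 42 (decimal)
Convert nine (English words) → 9 (decimal)
Compute 42 × 9 = 378
378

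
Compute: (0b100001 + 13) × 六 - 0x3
Convert 0b100001 (binary) → 32 + 1 = 33 (decimal)
Convert 六 (Chinese numeral) → 6 (decimal)
Convert 0x3 (hexadecimal) → 3 (decimal)
Expression in decimal: (33 + 13) × 6 - 3
Parentheses first: 33 + 13 = 46
Multiply: 46 × 6 = 276
Subtract: 276 - 3 = 273
273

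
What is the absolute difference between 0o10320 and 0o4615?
Convert 0o10320 (octal) → 1×4096 + 3×64 + 2×8 = 4304 (decimal)
Convert 0o4615 (octal) → 4×512 + 6×64 + 1×8 + 5 = 2445 (decimal)
Compute |4304 - 2445| = 1859
1859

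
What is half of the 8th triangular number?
The 8th triangular number = 8×9/2 = 36
Compute 36 ÷ 2 = 18
18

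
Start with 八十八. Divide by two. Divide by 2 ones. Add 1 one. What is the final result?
Convert 八十八 (Chinese numeral) → 8×10 + 8 = 88 (decimal)
Start: 88
Convert two (English words) → 2 (decimal)
88 ÷ 2 = 44
Convert 2 ones (place-value notation) → 2 (decimal)
44 ÷ 2 = 22
Convert 1 one (place-value notation) → 1 (decimal)
22 + 1 = 23
23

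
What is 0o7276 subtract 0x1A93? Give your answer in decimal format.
Convert 0o7276 (octal) → 7×512 + 2×64 + 7×8 + 6 = 3774 (decimal)
Convert 0x1A93 (hexadecimal) → 1×4096 + 10×256 + 9×16 + 3 = 6803 (decimal)
Compute 3774 - 6803 = -3029
-3029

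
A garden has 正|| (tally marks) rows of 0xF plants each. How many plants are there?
Convert 0xF (hexadecimal) → 15 (decimal)
Convert 正|| (tally marks) → 5 + 2 = 7 (decimal)
Compute 15 × 7 = 105
105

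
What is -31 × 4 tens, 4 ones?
Convert 4 tens, 4 ones (place-value notation) → 4×10 + 4 = 44 (decimal)
Compute -31 × 44 = -1364
-1364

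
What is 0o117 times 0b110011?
Convert 0o117 (octal) → 1×64 + 1×8 + 7 = 79 (decimal)
Convert 0b110011 (binary) → 32 + 16 + 2 + 1 = 51 (decimal)
Compute 79 × 51 = 4029
4029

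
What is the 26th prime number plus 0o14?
The 26th prime number = 101
Convert 0o14 (octal) → 1×8 + 4 = 12 (decimal)
Compute 101 + 12 = 113
113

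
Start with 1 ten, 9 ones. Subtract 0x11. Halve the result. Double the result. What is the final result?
Convert 1 ten, 9 ones (place-value notation) → 1×10 + 9 = 19 (decimal)
Start: 19
Convert 0x11 (hexadecimal) → 1×16 + 1 = 17 (decimal)
19 - 17 = 2
2 ÷ 2 = 1
1 × 2 = 2
2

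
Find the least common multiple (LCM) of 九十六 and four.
Convert 九十六 (Chinese numeral) → 9×10 + 6 = 96 (decimal)
Convert four (English words) → 4 (decimal)
Compute lcm(96, 4) = 96
96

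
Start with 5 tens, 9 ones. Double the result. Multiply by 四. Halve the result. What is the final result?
Convert 5 tens, 9 ones (place-value notation) → 5×10 + 9 = 59 (decimal)
Start: 59
59 × 2 = 118
Convert 四 (Chinese numeral) → 4 (decimal)
118 × 4 = 472
472 ÷ 2 = 236
236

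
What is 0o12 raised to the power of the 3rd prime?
Convert 0o12 (octal) → 1×8 + 2 = 10 (decimal)
Convert the 3rd prime (prime index) → 5 (decimal)
Compute 10 ^ 5 = 100000
100000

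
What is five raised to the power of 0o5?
Convert five (English words) → 5 (decimal)
Convert 0o5 (octal) → 5 (decimal)
Compute 5 ^ 5 = 3125
3125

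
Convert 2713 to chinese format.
Convert 2713 (decimal) → 2713 = 2×1000 + 7×100 + 1×10 + 3 → 二千七百一十三 (Chinese numeral)
二千七百一十三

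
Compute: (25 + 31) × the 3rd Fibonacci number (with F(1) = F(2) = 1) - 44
Convert the 3rd Fibonacci number (with F(1) = F(2) = 1) (Fibonacci index) → 1, 1, 2 → 2 (decimal)
Expression in decimal: (25 + 31) × 2 - 44
Parentheses first: 25 + 31 = 56
Multiply: 56 × 2 = 112
Subtract: 112 - 44 = 68
68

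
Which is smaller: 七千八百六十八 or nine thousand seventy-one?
Convert 七千八百六十八 (Chinese numeral) → 7×1000 + 8×100 + 6×10 + 8 = 7868 (decimal)
Convert nine thousand seventy-one (English words) → 9×1000 + 71 = 9071 (decimal)
Compare 7868 vs 9071: smaller = 7868
7868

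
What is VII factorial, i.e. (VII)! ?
Convert VII (Roman numeral) → 5 + 1 + 1 = 7 (decimal)
Compute 7! = 5040
5040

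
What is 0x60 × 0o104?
Convert 0x60 (hexadecimal) → 6×16 = 96 (decimal)
Convert 0o104 (octal) → 1×64 + 4 = 68 (decimal)
Compute 96 × 68 = 6528
6528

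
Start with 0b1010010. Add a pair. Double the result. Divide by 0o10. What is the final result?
Convert 0b1010010 (binary) → 64 + 16 + 2 = 82 (decimal)
Start: 82
Convert a pair (colloquial) → 2 (decimal)
82 + 2 = 84
84 × 2 = 168
Convert 0o10 (octal) → 1×8 = 8 (decimal)
168 ÷ 8 = 21
21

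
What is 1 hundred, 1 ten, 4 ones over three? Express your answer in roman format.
Convert 1 hundred, 1 ten, 4 ones (place-value notation) → 1×100 + 1×10 + 4 = 114 (decimal)
Convert three (English words) → 3 (decimal)
Compute 114 ÷ 3 = 38
Convert 38 (decimal) → 38 = 10 + 10 + 10 + 5 + 1 + 1 + 1 → XXXVIII (Roman numeral)
XXXVIII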